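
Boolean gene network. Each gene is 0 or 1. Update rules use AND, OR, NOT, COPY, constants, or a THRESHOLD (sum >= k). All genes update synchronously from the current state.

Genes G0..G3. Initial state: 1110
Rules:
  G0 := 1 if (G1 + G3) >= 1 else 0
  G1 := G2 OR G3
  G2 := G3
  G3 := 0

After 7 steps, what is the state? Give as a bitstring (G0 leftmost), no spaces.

Step 1: G0=(1+0>=1)=1 G1=G2|G3=1|0=1 G2=G3=0 G3=0(const) -> 1100
Step 2: G0=(1+0>=1)=1 G1=G2|G3=0|0=0 G2=G3=0 G3=0(const) -> 1000
Step 3: G0=(0+0>=1)=0 G1=G2|G3=0|0=0 G2=G3=0 G3=0(const) -> 0000
Step 4: G0=(0+0>=1)=0 G1=G2|G3=0|0=0 G2=G3=0 G3=0(const) -> 0000
Step 5: G0=(0+0>=1)=0 G1=G2|G3=0|0=0 G2=G3=0 G3=0(const) -> 0000
Step 6: G0=(0+0>=1)=0 G1=G2|G3=0|0=0 G2=G3=0 G3=0(const) -> 0000
Step 7: G0=(0+0>=1)=0 G1=G2|G3=0|0=0 G2=G3=0 G3=0(const) -> 0000

0000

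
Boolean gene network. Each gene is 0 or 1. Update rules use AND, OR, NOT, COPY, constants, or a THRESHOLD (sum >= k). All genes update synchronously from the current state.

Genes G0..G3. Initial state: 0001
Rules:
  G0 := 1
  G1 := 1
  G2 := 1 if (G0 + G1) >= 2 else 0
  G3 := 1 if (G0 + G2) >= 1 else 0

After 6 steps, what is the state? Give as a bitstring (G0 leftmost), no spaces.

Step 1: G0=1(const) G1=1(const) G2=(0+0>=2)=0 G3=(0+0>=1)=0 -> 1100
Step 2: G0=1(const) G1=1(const) G2=(1+1>=2)=1 G3=(1+0>=1)=1 -> 1111
Step 3: G0=1(const) G1=1(const) G2=(1+1>=2)=1 G3=(1+1>=1)=1 -> 1111
Step 4: G0=1(const) G1=1(const) G2=(1+1>=2)=1 G3=(1+1>=1)=1 -> 1111
Step 5: G0=1(const) G1=1(const) G2=(1+1>=2)=1 G3=(1+1>=1)=1 -> 1111
Step 6: G0=1(const) G1=1(const) G2=(1+1>=2)=1 G3=(1+1>=1)=1 -> 1111

1111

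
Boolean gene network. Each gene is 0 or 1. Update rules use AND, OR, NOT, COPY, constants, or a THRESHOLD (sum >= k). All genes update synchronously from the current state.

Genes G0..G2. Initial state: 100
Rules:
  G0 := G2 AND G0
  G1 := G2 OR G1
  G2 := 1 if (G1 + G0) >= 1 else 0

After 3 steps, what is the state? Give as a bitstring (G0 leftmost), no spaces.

Step 1: G0=G2&G0=0&1=0 G1=G2|G1=0|0=0 G2=(0+1>=1)=1 -> 001
Step 2: G0=G2&G0=1&0=0 G1=G2|G1=1|0=1 G2=(0+0>=1)=0 -> 010
Step 3: G0=G2&G0=0&0=0 G1=G2|G1=0|1=1 G2=(1+0>=1)=1 -> 011

011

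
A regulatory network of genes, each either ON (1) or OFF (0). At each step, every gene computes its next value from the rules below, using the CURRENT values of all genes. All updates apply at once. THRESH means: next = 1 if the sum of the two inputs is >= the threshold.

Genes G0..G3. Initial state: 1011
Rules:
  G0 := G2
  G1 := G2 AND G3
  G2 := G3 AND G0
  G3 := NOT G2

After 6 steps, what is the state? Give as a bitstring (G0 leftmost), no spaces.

Step 1: G0=G2=1 G1=G2&G3=1&1=1 G2=G3&G0=1&1=1 G3=NOT G2=NOT 1=0 -> 1110
Step 2: G0=G2=1 G1=G2&G3=1&0=0 G2=G3&G0=0&1=0 G3=NOT G2=NOT 1=0 -> 1000
Step 3: G0=G2=0 G1=G2&G3=0&0=0 G2=G3&G0=0&1=0 G3=NOT G2=NOT 0=1 -> 0001
Step 4: G0=G2=0 G1=G2&G3=0&1=0 G2=G3&G0=1&0=0 G3=NOT G2=NOT 0=1 -> 0001
Step 5: G0=G2=0 G1=G2&G3=0&1=0 G2=G3&G0=1&0=0 G3=NOT G2=NOT 0=1 -> 0001
Step 6: G0=G2=0 G1=G2&G3=0&1=0 G2=G3&G0=1&0=0 G3=NOT G2=NOT 0=1 -> 0001

0001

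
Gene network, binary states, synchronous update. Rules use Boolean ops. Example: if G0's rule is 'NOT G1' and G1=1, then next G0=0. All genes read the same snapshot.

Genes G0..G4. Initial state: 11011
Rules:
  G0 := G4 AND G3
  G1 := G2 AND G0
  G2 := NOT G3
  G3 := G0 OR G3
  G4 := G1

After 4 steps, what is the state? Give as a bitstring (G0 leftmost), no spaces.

Step 1: G0=G4&G3=1&1=1 G1=G2&G0=0&1=0 G2=NOT G3=NOT 1=0 G3=G0|G3=1|1=1 G4=G1=1 -> 10011
Step 2: G0=G4&G3=1&1=1 G1=G2&G0=0&1=0 G2=NOT G3=NOT 1=0 G3=G0|G3=1|1=1 G4=G1=0 -> 10010
Step 3: G0=G4&G3=0&1=0 G1=G2&G0=0&1=0 G2=NOT G3=NOT 1=0 G3=G0|G3=1|1=1 G4=G1=0 -> 00010
Step 4: G0=G4&G3=0&1=0 G1=G2&G0=0&0=0 G2=NOT G3=NOT 1=0 G3=G0|G3=0|1=1 G4=G1=0 -> 00010

00010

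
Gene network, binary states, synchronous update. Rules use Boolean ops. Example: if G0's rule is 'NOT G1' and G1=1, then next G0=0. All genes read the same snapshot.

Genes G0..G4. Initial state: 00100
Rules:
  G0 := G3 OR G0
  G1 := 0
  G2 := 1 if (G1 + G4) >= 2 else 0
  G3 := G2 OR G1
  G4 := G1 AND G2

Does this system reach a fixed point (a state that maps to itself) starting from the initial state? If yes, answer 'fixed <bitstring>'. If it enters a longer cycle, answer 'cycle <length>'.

Answer: fixed 10000

Derivation:
Step 0: 00100
Step 1: G0=G3|G0=0|0=0 G1=0(const) G2=(0+0>=2)=0 G3=G2|G1=1|0=1 G4=G1&G2=0&1=0 -> 00010
Step 2: G0=G3|G0=1|0=1 G1=0(const) G2=(0+0>=2)=0 G3=G2|G1=0|0=0 G4=G1&G2=0&0=0 -> 10000
Step 3: G0=G3|G0=0|1=1 G1=0(const) G2=(0+0>=2)=0 G3=G2|G1=0|0=0 G4=G1&G2=0&0=0 -> 10000
Fixed point reached at step 2: 10000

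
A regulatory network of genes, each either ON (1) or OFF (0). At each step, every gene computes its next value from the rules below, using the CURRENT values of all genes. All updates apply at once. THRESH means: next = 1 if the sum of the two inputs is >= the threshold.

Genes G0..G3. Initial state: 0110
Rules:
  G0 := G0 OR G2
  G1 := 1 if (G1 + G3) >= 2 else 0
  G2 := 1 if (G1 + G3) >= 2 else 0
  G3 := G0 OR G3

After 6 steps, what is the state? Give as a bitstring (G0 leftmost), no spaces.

Step 1: G0=G0|G2=0|1=1 G1=(1+0>=2)=0 G2=(1+0>=2)=0 G3=G0|G3=0|0=0 -> 1000
Step 2: G0=G0|G2=1|0=1 G1=(0+0>=2)=0 G2=(0+0>=2)=0 G3=G0|G3=1|0=1 -> 1001
Step 3: G0=G0|G2=1|0=1 G1=(0+1>=2)=0 G2=(0+1>=2)=0 G3=G0|G3=1|1=1 -> 1001
Step 4: G0=G0|G2=1|0=1 G1=(0+1>=2)=0 G2=(0+1>=2)=0 G3=G0|G3=1|1=1 -> 1001
Step 5: G0=G0|G2=1|0=1 G1=(0+1>=2)=0 G2=(0+1>=2)=0 G3=G0|G3=1|1=1 -> 1001
Step 6: G0=G0|G2=1|0=1 G1=(0+1>=2)=0 G2=(0+1>=2)=0 G3=G0|G3=1|1=1 -> 1001

1001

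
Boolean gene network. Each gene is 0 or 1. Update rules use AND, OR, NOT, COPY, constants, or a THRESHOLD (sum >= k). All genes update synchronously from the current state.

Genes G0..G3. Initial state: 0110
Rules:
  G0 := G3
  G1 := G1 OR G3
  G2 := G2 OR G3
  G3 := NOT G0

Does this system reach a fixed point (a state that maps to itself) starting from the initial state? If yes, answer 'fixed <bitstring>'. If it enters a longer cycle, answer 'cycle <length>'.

Answer: cycle 4

Derivation:
Step 0: 0110
Step 1: G0=G3=0 G1=G1|G3=1|0=1 G2=G2|G3=1|0=1 G3=NOT G0=NOT 0=1 -> 0111
Step 2: G0=G3=1 G1=G1|G3=1|1=1 G2=G2|G3=1|1=1 G3=NOT G0=NOT 0=1 -> 1111
Step 3: G0=G3=1 G1=G1|G3=1|1=1 G2=G2|G3=1|1=1 G3=NOT G0=NOT 1=0 -> 1110
Step 4: G0=G3=0 G1=G1|G3=1|0=1 G2=G2|G3=1|0=1 G3=NOT G0=NOT 1=0 -> 0110
Cycle of length 4 starting at step 0 -> no fixed point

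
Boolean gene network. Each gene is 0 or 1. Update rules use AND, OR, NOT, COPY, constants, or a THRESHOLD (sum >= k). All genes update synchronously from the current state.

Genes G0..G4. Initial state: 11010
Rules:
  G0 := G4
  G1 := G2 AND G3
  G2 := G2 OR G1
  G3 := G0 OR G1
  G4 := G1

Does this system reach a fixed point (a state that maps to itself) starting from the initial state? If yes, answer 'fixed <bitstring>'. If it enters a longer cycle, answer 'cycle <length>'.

Answer: cycle 2

Derivation:
Step 0: 11010
Step 1: G0=G4=0 G1=G2&G3=0&1=0 G2=G2|G1=0|1=1 G3=G0|G1=1|1=1 G4=G1=1 -> 00111
Step 2: G0=G4=1 G1=G2&G3=1&1=1 G2=G2|G1=1|0=1 G3=G0|G1=0|0=0 G4=G1=0 -> 11100
Step 3: G0=G4=0 G1=G2&G3=1&0=0 G2=G2|G1=1|1=1 G3=G0|G1=1|1=1 G4=G1=1 -> 00111
Cycle of length 2 starting at step 1 -> no fixed point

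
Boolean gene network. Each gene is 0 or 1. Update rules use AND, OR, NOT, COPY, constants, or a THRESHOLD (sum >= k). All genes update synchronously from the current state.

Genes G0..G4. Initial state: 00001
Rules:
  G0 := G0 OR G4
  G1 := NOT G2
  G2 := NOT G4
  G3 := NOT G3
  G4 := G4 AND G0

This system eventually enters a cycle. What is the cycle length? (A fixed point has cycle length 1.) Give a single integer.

Step 0: 00001
Step 1: G0=G0|G4=0|1=1 G1=NOT G2=NOT 0=1 G2=NOT G4=NOT 1=0 G3=NOT G3=NOT 0=1 G4=G4&G0=1&0=0 -> 11010
Step 2: G0=G0|G4=1|0=1 G1=NOT G2=NOT 0=1 G2=NOT G4=NOT 0=1 G3=NOT G3=NOT 1=0 G4=G4&G0=0&1=0 -> 11100
Step 3: G0=G0|G4=1|0=1 G1=NOT G2=NOT 1=0 G2=NOT G4=NOT 0=1 G3=NOT G3=NOT 0=1 G4=G4&G0=0&1=0 -> 10110
Step 4: G0=G0|G4=1|0=1 G1=NOT G2=NOT 1=0 G2=NOT G4=NOT 0=1 G3=NOT G3=NOT 1=0 G4=G4&G0=0&1=0 -> 10100
Step 5: G0=G0|G4=1|0=1 G1=NOT G2=NOT 1=0 G2=NOT G4=NOT 0=1 G3=NOT G3=NOT 0=1 G4=G4&G0=0&1=0 -> 10110
State from step 5 equals state from step 3 -> cycle length 2

Answer: 2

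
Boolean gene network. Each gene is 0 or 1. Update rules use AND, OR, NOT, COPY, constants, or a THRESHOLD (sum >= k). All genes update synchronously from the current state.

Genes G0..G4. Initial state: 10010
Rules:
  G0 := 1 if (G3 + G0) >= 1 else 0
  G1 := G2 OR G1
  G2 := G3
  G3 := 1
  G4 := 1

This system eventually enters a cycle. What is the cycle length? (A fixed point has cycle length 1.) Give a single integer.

Step 0: 10010
Step 1: G0=(1+1>=1)=1 G1=G2|G1=0|0=0 G2=G3=1 G3=1(const) G4=1(const) -> 10111
Step 2: G0=(1+1>=1)=1 G1=G2|G1=1|0=1 G2=G3=1 G3=1(const) G4=1(const) -> 11111
Step 3: G0=(1+1>=1)=1 G1=G2|G1=1|1=1 G2=G3=1 G3=1(const) G4=1(const) -> 11111
State from step 3 equals state from step 2 -> cycle length 1

Answer: 1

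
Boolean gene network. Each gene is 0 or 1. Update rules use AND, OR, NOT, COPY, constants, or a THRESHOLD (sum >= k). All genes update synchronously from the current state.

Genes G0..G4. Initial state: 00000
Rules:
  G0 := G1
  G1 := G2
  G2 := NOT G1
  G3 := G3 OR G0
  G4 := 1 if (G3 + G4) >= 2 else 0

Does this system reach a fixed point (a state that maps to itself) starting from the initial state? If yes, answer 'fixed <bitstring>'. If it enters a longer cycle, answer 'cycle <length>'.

Step 0: 00000
Step 1: G0=G1=0 G1=G2=0 G2=NOT G1=NOT 0=1 G3=G3|G0=0|0=0 G4=(0+0>=2)=0 -> 00100
Step 2: G0=G1=0 G1=G2=1 G2=NOT G1=NOT 0=1 G3=G3|G0=0|0=0 G4=(0+0>=2)=0 -> 01100
Step 3: G0=G1=1 G1=G2=1 G2=NOT G1=NOT 1=0 G3=G3|G0=0|0=0 G4=(0+0>=2)=0 -> 11000
Step 4: G0=G1=1 G1=G2=0 G2=NOT G1=NOT 1=0 G3=G3|G0=0|1=1 G4=(0+0>=2)=0 -> 10010
Step 5: G0=G1=0 G1=G2=0 G2=NOT G1=NOT 0=1 G3=G3|G0=1|1=1 G4=(1+0>=2)=0 -> 00110
Step 6: G0=G1=0 G1=G2=1 G2=NOT G1=NOT 0=1 G3=G3|G0=1|0=1 G4=(1+0>=2)=0 -> 01110
Step 7: G0=G1=1 G1=G2=1 G2=NOT G1=NOT 1=0 G3=G3|G0=1|0=1 G4=(1+0>=2)=0 -> 11010
Step 8: G0=G1=1 G1=G2=0 G2=NOT G1=NOT 1=0 G3=G3|G0=1|1=1 G4=(1+0>=2)=0 -> 10010
Cycle of length 4 starting at step 4 -> no fixed point

Answer: cycle 4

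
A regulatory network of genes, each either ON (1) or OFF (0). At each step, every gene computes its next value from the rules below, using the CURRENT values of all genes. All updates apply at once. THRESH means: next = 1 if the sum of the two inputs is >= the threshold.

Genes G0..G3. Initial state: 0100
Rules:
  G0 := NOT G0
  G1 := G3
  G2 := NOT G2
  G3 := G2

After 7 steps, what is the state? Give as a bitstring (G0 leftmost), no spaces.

Step 1: G0=NOT G0=NOT 0=1 G1=G3=0 G2=NOT G2=NOT 0=1 G3=G2=0 -> 1010
Step 2: G0=NOT G0=NOT 1=0 G1=G3=0 G2=NOT G2=NOT 1=0 G3=G2=1 -> 0001
Step 3: G0=NOT G0=NOT 0=1 G1=G3=1 G2=NOT G2=NOT 0=1 G3=G2=0 -> 1110
Step 4: G0=NOT G0=NOT 1=0 G1=G3=0 G2=NOT G2=NOT 1=0 G3=G2=1 -> 0001
Step 5: G0=NOT G0=NOT 0=1 G1=G3=1 G2=NOT G2=NOT 0=1 G3=G2=0 -> 1110
Step 6: G0=NOT G0=NOT 1=0 G1=G3=0 G2=NOT G2=NOT 1=0 G3=G2=1 -> 0001
Step 7: G0=NOT G0=NOT 0=1 G1=G3=1 G2=NOT G2=NOT 0=1 G3=G2=0 -> 1110

1110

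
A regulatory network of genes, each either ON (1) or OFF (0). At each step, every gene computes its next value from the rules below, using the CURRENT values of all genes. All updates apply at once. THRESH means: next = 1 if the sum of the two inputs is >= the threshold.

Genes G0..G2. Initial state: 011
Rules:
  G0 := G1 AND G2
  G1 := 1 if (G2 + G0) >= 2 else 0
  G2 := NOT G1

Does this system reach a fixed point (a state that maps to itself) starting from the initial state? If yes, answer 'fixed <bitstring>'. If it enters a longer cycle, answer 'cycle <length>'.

Answer: fixed 001

Derivation:
Step 0: 011
Step 1: G0=G1&G2=1&1=1 G1=(1+0>=2)=0 G2=NOT G1=NOT 1=0 -> 100
Step 2: G0=G1&G2=0&0=0 G1=(0+1>=2)=0 G2=NOT G1=NOT 0=1 -> 001
Step 3: G0=G1&G2=0&1=0 G1=(1+0>=2)=0 G2=NOT G1=NOT 0=1 -> 001
Fixed point reached at step 2: 001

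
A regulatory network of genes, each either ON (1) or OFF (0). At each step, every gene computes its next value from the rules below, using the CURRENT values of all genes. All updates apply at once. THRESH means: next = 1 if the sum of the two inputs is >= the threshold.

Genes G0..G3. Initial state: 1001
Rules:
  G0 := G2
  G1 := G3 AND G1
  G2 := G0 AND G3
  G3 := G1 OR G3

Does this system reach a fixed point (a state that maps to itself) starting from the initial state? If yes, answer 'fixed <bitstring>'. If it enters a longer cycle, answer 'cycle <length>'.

Answer: cycle 2

Derivation:
Step 0: 1001
Step 1: G0=G2=0 G1=G3&G1=1&0=0 G2=G0&G3=1&1=1 G3=G1|G3=0|1=1 -> 0011
Step 2: G0=G2=1 G1=G3&G1=1&0=0 G2=G0&G3=0&1=0 G3=G1|G3=0|1=1 -> 1001
Cycle of length 2 starting at step 0 -> no fixed point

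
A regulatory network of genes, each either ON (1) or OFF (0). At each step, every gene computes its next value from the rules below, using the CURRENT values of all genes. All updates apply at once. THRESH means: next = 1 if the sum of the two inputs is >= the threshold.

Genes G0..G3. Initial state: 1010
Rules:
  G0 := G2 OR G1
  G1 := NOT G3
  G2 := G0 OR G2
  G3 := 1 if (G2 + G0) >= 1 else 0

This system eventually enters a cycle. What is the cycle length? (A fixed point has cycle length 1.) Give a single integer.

Step 0: 1010
Step 1: G0=G2|G1=1|0=1 G1=NOT G3=NOT 0=1 G2=G0|G2=1|1=1 G3=(1+1>=1)=1 -> 1111
Step 2: G0=G2|G1=1|1=1 G1=NOT G3=NOT 1=0 G2=G0|G2=1|1=1 G3=(1+1>=1)=1 -> 1011
Step 3: G0=G2|G1=1|0=1 G1=NOT G3=NOT 1=0 G2=G0|G2=1|1=1 G3=(1+1>=1)=1 -> 1011
State from step 3 equals state from step 2 -> cycle length 1

Answer: 1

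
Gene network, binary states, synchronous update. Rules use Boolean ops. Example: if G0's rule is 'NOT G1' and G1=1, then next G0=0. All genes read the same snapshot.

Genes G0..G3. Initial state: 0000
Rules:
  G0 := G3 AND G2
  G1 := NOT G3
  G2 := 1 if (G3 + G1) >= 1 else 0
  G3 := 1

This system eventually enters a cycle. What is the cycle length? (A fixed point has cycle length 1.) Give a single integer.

Answer: 1

Derivation:
Step 0: 0000
Step 1: G0=G3&G2=0&0=0 G1=NOT G3=NOT 0=1 G2=(0+0>=1)=0 G3=1(const) -> 0101
Step 2: G0=G3&G2=1&0=0 G1=NOT G3=NOT 1=0 G2=(1+1>=1)=1 G3=1(const) -> 0011
Step 3: G0=G3&G2=1&1=1 G1=NOT G3=NOT 1=0 G2=(1+0>=1)=1 G3=1(const) -> 1011
Step 4: G0=G3&G2=1&1=1 G1=NOT G3=NOT 1=0 G2=(1+0>=1)=1 G3=1(const) -> 1011
State from step 4 equals state from step 3 -> cycle length 1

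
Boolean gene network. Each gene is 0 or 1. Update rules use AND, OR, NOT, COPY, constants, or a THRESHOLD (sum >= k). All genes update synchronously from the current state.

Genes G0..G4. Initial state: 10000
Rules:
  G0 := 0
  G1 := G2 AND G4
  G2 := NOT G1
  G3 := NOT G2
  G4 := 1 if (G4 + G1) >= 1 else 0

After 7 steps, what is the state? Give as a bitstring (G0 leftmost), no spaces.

Step 1: G0=0(const) G1=G2&G4=0&0=0 G2=NOT G1=NOT 0=1 G3=NOT G2=NOT 0=1 G4=(0+0>=1)=0 -> 00110
Step 2: G0=0(const) G1=G2&G4=1&0=0 G2=NOT G1=NOT 0=1 G3=NOT G2=NOT 1=0 G4=(0+0>=1)=0 -> 00100
Step 3: G0=0(const) G1=G2&G4=1&0=0 G2=NOT G1=NOT 0=1 G3=NOT G2=NOT 1=0 G4=(0+0>=1)=0 -> 00100
Step 4: G0=0(const) G1=G2&G4=1&0=0 G2=NOT G1=NOT 0=1 G3=NOT G2=NOT 1=0 G4=(0+0>=1)=0 -> 00100
Step 5: G0=0(const) G1=G2&G4=1&0=0 G2=NOT G1=NOT 0=1 G3=NOT G2=NOT 1=0 G4=(0+0>=1)=0 -> 00100
Step 6: G0=0(const) G1=G2&G4=1&0=0 G2=NOT G1=NOT 0=1 G3=NOT G2=NOT 1=0 G4=(0+0>=1)=0 -> 00100
Step 7: G0=0(const) G1=G2&G4=1&0=0 G2=NOT G1=NOT 0=1 G3=NOT G2=NOT 1=0 G4=(0+0>=1)=0 -> 00100

00100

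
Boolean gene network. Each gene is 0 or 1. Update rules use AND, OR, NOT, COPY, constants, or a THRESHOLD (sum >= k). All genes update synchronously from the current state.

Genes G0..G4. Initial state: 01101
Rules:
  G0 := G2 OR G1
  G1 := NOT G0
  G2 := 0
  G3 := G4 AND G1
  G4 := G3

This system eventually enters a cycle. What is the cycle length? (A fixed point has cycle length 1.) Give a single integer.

Answer: 4

Derivation:
Step 0: 01101
Step 1: G0=G2|G1=1|1=1 G1=NOT G0=NOT 0=1 G2=0(const) G3=G4&G1=1&1=1 G4=G3=0 -> 11010
Step 2: G0=G2|G1=0|1=1 G1=NOT G0=NOT 1=0 G2=0(const) G3=G4&G1=0&1=0 G4=G3=1 -> 10001
Step 3: G0=G2|G1=0|0=0 G1=NOT G0=NOT 1=0 G2=0(const) G3=G4&G1=1&0=0 G4=G3=0 -> 00000
Step 4: G0=G2|G1=0|0=0 G1=NOT G0=NOT 0=1 G2=0(const) G3=G4&G1=0&0=0 G4=G3=0 -> 01000
Step 5: G0=G2|G1=0|1=1 G1=NOT G0=NOT 0=1 G2=0(const) G3=G4&G1=0&1=0 G4=G3=0 -> 11000
Step 6: G0=G2|G1=0|1=1 G1=NOT G0=NOT 1=0 G2=0(const) G3=G4&G1=0&1=0 G4=G3=0 -> 10000
Step 7: G0=G2|G1=0|0=0 G1=NOT G0=NOT 1=0 G2=0(const) G3=G4&G1=0&0=0 G4=G3=0 -> 00000
State from step 7 equals state from step 3 -> cycle length 4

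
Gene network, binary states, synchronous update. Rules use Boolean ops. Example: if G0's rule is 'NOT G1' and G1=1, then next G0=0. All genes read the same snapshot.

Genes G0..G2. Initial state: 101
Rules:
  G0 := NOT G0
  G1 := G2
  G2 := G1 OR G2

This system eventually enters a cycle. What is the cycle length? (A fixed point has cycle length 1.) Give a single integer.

Step 0: 101
Step 1: G0=NOT G0=NOT 1=0 G1=G2=1 G2=G1|G2=0|1=1 -> 011
Step 2: G0=NOT G0=NOT 0=1 G1=G2=1 G2=G1|G2=1|1=1 -> 111
Step 3: G0=NOT G0=NOT 1=0 G1=G2=1 G2=G1|G2=1|1=1 -> 011
State from step 3 equals state from step 1 -> cycle length 2

Answer: 2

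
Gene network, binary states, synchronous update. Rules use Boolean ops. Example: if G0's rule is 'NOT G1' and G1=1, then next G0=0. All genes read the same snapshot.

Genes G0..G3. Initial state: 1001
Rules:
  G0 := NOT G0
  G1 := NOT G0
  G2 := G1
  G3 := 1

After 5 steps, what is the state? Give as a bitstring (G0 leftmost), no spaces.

Step 1: G0=NOT G0=NOT 1=0 G1=NOT G0=NOT 1=0 G2=G1=0 G3=1(const) -> 0001
Step 2: G0=NOT G0=NOT 0=1 G1=NOT G0=NOT 0=1 G2=G1=0 G3=1(const) -> 1101
Step 3: G0=NOT G0=NOT 1=0 G1=NOT G0=NOT 1=0 G2=G1=1 G3=1(const) -> 0011
Step 4: G0=NOT G0=NOT 0=1 G1=NOT G0=NOT 0=1 G2=G1=0 G3=1(const) -> 1101
Step 5: G0=NOT G0=NOT 1=0 G1=NOT G0=NOT 1=0 G2=G1=1 G3=1(const) -> 0011

0011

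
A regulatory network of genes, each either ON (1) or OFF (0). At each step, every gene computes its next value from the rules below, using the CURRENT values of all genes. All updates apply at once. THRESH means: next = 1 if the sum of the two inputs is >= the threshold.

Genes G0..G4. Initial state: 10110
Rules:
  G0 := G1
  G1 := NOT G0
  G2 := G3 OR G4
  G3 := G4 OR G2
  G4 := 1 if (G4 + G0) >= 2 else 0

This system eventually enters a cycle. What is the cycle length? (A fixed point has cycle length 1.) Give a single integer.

Answer: 4

Derivation:
Step 0: 10110
Step 1: G0=G1=0 G1=NOT G0=NOT 1=0 G2=G3|G4=1|0=1 G3=G4|G2=0|1=1 G4=(0+1>=2)=0 -> 00110
Step 2: G0=G1=0 G1=NOT G0=NOT 0=1 G2=G3|G4=1|0=1 G3=G4|G2=0|1=1 G4=(0+0>=2)=0 -> 01110
Step 3: G0=G1=1 G1=NOT G0=NOT 0=1 G2=G3|G4=1|0=1 G3=G4|G2=0|1=1 G4=(0+0>=2)=0 -> 11110
Step 4: G0=G1=1 G1=NOT G0=NOT 1=0 G2=G3|G4=1|0=1 G3=G4|G2=0|1=1 G4=(0+1>=2)=0 -> 10110
State from step 4 equals state from step 0 -> cycle length 4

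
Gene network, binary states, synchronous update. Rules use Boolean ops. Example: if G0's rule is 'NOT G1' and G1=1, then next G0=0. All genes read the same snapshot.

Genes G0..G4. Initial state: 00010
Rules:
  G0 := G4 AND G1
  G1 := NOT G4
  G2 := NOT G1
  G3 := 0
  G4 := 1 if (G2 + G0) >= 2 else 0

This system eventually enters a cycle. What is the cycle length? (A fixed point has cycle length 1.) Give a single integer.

Answer: 1

Derivation:
Step 0: 00010
Step 1: G0=G4&G1=0&0=0 G1=NOT G4=NOT 0=1 G2=NOT G1=NOT 0=1 G3=0(const) G4=(0+0>=2)=0 -> 01100
Step 2: G0=G4&G1=0&1=0 G1=NOT G4=NOT 0=1 G2=NOT G1=NOT 1=0 G3=0(const) G4=(1+0>=2)=0 -> 01000
Step 3: G0=G4&G1=0&1=0 G1=NOT G4=NOT 0=1 G2=NOT G1=NOT 1=0 G3=0(const) G4=(0+0>=2)=0 -> 01000
State from step 3 equals state from step 2 -> cycle length 1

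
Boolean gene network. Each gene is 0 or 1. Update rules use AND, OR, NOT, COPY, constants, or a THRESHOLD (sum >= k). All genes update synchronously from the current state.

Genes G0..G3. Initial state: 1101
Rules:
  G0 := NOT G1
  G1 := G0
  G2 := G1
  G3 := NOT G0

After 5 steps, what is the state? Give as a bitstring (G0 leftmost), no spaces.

Step 1: G0=NOT G1=NOT 1=0 G1=G0=1 G2=G1=1 G3=NOT G0=NOT 1=0 -> 0110
Step 2: G0=NOT G1=NOT 1=0 G1=G0=0 G2=G1=1 G3=NOT G0=NOT 0=1 -> 0011
Step 3: G0=NOT G1=NOT 0=1 G1=G0=0 G2=G1=0 G3=NOT G0=NOT 0=1 -> 1001
Step 4: G0=NOT G1=NOT 0=1 G1=G0=1 G2=G1=0 G3=NOT G0=NOT 1=0 -> 1100
Step 5: G0=NOT G1=NOT 1=0 G1=G0=1 G2=G1=1 G3=NOT G0=NOT 1=0 -> 0110

0110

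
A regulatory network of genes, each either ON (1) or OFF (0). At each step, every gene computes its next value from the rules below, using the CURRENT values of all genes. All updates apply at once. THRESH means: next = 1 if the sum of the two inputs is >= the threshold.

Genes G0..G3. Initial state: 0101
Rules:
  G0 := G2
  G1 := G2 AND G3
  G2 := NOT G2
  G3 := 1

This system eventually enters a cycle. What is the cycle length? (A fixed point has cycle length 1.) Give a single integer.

Step 0: 0101
Step 1: G0=G2=0 G1=G2&G3=0&1=0 G2=NOT G2=NOT 0=1 G3=1(const) -> 0011
Step 2: G0=G2=1 G1=G2&G3=1&1=1 G2=NOT G2=NOT 1=0 G3=1(const) -> 1101
Step 3: G0=G2=0 G1=G2&G3=0&1=0 G2=NOT G2=NOT 0=1 G3=1(const) -> 0011
State from step 3 equals state from step 1 -> cycle length 2

Answer: 2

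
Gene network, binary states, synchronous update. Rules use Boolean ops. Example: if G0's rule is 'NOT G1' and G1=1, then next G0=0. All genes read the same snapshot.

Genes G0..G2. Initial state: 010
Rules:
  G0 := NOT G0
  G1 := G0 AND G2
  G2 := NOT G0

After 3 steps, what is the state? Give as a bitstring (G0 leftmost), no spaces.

Step 1: G0=NOT G0=NOT 0=1 G1=G0&G2=0&0=0 G2=NOT G0=NOT 0=1 -> 101
Step 2: G0=NOT G0=NOT 1=0 G1=G0&G2=1&1=1 G2=NOT G0=NOT 1=0 -> 010
Step 3: G0=NOT G0=NOT 0=1 G1=G0&G2=0&0=0 G2=NOT G0=NOT 0=1 -> 101

101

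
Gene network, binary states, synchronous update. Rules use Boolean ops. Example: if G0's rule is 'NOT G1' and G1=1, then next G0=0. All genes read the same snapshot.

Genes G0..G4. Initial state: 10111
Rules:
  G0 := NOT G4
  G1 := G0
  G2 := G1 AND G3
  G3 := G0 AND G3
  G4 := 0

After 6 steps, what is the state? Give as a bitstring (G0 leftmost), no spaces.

Step 1: G0=NOT G4=NOT 1=0 G1=G0=1 G2=G1&G3=0&1=0 G3=G0&G3=1&1=1 G4=0(const) -> 01010
Step 2: G0=NOT G4=NOT 0=1 G1=G0=0 G2=G1&G3=1&1=1 G3=G0&G3=0&1=0 G4=0(const) -> 10100
Step 3: G0=NOT G4=NOT 0=1 G1=G0=1 G2=G1&G3=0&0=0 G3=G0&G3=1&0=0 G4=0(const) -> 11000
Step 4: G0=NOT G4=NOT 0=1 G1=G0=1 G2=G1&G3=1&0=0 G3=G0&G3=1&0=0 G4=0(const) -> 11000
Step 5: G0=NOT G4=NOT 0=1 G1=G0=1 G2=G1&G3=1&0=0 G3=G0&G3=1&0=0 G4=0(const) -> 11000
Step 6: G0=NOT G4=NOT 0=1 G1=G0=1 G2=G1&G3=1&0=0 G3=G0&G3=1&0=0 G4=0(const) -> 11000

11000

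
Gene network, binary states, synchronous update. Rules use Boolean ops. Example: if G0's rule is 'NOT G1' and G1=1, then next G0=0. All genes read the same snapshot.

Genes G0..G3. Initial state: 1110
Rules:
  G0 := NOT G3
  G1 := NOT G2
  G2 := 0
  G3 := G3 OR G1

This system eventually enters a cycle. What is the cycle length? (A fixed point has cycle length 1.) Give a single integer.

Answer: 1

Derivation:
Step 0: 1110
Step 1: G0=NOT G3=NOT 0=1 G1=NOT G2=NOT 1=0 G2=0(const) G3=G3|G1=0|1=1 -> 1001
Step 2: G0=NOT G3=NOT 1=0 G1=NOT G2=NOT 0=1 G2=0(const) G3=G3|G1=1|0=1 -> 0101
Step 3: G0=NOT G3=NOT 1=0 G1=NOT G2=NOT 0=1 G2=0(const) G3=G3|G1=1|1=1 -> 0101
State from step 3 equals state from step 2 -> cycle length 1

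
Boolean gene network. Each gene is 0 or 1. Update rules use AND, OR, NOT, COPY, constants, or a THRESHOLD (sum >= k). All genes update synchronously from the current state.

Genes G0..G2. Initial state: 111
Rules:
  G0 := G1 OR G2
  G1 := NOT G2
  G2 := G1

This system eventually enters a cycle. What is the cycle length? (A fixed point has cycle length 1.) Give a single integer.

Step 0: 111
Step 1: G0=G1|G2=1|1=1 G1=NOT G2=NOT 1=0 G2=G1=1 -> 101
Step 2: G0=G1|G2=0|1=1 G1=NOT G2=NOT 1=0 G2=G1=0 -> 100
Step 3: G0=G1|G2=0|0=0 G1=NOT G2=NOT 0=1 G2=G1=0 -> 010
Step 4: G0=G1|G2=1|0=1 G1=NOT G2=NOT 0=1 G2=G1=1 -> 111
State from step 4 equals state from step 0 -> cycle length 4

Answer: 4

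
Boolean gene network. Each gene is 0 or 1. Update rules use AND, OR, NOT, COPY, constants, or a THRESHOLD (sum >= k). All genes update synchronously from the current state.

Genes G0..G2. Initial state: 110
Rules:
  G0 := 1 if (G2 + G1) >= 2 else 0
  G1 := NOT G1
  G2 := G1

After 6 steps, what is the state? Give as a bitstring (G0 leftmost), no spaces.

Step 1: G0=(0+1>=2)=0 G1=NOT G1=NOT 1=0 G2=G1=1 -> 001
Step 2: G0=(1+0>=2)=0 G1=NOT G1=NOT 0=1 G2=G1=0 -> 010
Step 3: G0=(0+1>=2)=0 G1=NOT G1=NOT 1=0 G2=G1=1 -> 001
Step 4: G0=(1+0>=2)=0 G1=NOT G1=NOT 0=1 G2=G1=0 -> 010
Step 5: G0=(0+1>=2)=0 G1=NOT G1=NOT 1=0 G2=G1=1 -> 001
Step 6: G0=(1+0>=2)=0 G1=NOT G1=NOT 0=1 G2=G1=0 -> 010

010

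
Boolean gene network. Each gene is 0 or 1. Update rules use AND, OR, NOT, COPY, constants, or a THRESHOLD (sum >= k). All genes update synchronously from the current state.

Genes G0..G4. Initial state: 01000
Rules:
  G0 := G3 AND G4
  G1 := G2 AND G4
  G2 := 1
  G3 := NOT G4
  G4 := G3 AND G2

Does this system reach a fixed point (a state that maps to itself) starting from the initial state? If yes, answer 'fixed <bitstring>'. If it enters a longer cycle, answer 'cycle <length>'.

Step 0: 01000
Step 1: G0=G3&G4=0&0=0 G1=G2&G4=0&0=0 G2=1(const) G3=NOT G4=NOT 0=1 G4=G3&G2=0&0=0 -> 00110
Step 2: G0=G3&G4=1&0=0 G1=G2&G4=1&0=0 G2=1(const) G3=NOT G4=NOT 0=1 G4=G3&G2=1&1=1 -> 00111
Step 3: G0=G3&G4=1&1=1 G1=G2&G4=1&1=1 G2=1(const) G3=NOT G4=NOT 1=0 G4=G3&G2=1&1=1 -> 11101
Step 4: G0=G3&G4=0&1=0 G1=G2&G4=1&1=1 G2=1(const) G3=NOT G4=NOT 1=0 G4=G3&G2=0&1=0 -> 01100
Step 5: G0=G3&G4=0&0=0 G1=G2&G4=1&0=0 G2=1(const) G3=NOT G4=NOT 0=1 G4=G3&G2=0&1=0 -> 00110
Cycle of length 4 starting at step 1 -> no fixed point

Answer: cycle 4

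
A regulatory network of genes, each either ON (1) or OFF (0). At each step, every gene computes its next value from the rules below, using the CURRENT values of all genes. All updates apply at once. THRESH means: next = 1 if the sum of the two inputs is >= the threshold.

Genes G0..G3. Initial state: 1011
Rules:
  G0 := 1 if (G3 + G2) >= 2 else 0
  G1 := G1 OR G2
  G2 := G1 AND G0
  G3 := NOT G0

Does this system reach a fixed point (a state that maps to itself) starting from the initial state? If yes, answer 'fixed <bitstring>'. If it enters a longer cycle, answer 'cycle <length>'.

Answer: fixed 0101

Derivation:
Step 0: 1011
Step 1: G0=(1+1>=2)=1 G1=G1|G2=0|1=1 G2=G1&G0=0&1=0 G3=NOT G0=NOT 1=0 -> 1100
Step 2: G0=(0+0>=2)=0 G1=G1|G2=1|0=1 G2=G1&G0=1&1=1 G3=NOT G0=NOT 1=0 -> 0110
Step 3: G0=(0+1>=2)=0 G1=G1|G2=1|1=1 G2=G1&G0=1&0=0 G3=NOT G0=NOT 0=1 -> 0101
Step 4: G0=(1+0>=2)=0 G1=G1|G2=1|0=1 G2=G1&G0=1&0=0 G3=NOT G0=NOT 0=1 -> 0101
Fixed point reached at step 3: 0101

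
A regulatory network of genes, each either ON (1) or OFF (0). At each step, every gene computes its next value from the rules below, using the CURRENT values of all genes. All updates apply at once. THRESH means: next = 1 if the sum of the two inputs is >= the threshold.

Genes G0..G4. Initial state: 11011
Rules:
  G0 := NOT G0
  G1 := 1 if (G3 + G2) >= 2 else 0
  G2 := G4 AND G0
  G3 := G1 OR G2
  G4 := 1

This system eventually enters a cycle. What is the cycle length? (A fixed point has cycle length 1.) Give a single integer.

Answer: 2

Derivation:
Step 0: 11011
Step 1: G0=NOT G0=NOT 1=0 G1=(1+0>=2)=0 G2=G4&G0=1&1=1 G3=G1|G2=1|0=1 G4=1(const) -> 00111
Step 2: G0=NOT G0=NOT 0=1 G1=(1+1>=2)=1 G2=G4&G0=1&0=0 G3=G1|G2=0|1=1 G4=1(const) -> 11011
State from step 2 equals state from step 0 -> cycle length 2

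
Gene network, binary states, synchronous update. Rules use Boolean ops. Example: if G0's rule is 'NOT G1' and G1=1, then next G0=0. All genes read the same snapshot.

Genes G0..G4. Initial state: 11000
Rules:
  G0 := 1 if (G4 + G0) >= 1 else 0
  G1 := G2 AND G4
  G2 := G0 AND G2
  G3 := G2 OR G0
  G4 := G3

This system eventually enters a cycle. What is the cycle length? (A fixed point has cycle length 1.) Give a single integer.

Step 0: 11000
Step 1: G0=(0+1>=1)=1 G1=G2&G4=0&0=0 G2=G0&G2=1&0=0 G3=G2|G0=0|1=1 G4=G3=0 -> 10010
Step 2: G0=(0+1>=1)=1 G1=G2&G4=0&0=0 G2=G0&G2=1&0=0 G3=G2|G0=0|1=1 G4=G3=1 -> 10011
Step 3: G0=(1+1>=1)=1 G1=G2&G4=0&1=0 G2=G0&G2=1&0=0 G3=G2|G0=0|1=1 G4=G3=1 -> 10011
State from step 3 equals state from step 2 -> cycle length 1

Answer: 1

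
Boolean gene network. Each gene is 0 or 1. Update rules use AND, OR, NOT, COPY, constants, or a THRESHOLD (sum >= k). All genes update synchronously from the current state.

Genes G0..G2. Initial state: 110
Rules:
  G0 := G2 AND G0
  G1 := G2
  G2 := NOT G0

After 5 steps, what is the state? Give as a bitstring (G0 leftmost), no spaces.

Step 1: G0=G2&G0=0&1=0 G1=G2=0 G2=NOT G0=NOT 1=0 -> 000
Step 2: G0=G2&G0=0&0=0 G1=G2=0 G2=NOT G0=NOT 0=1 -> 001
Step 3: G0=G2&G0=1&0=0 G1=G2=1 G2=NOT G0=NOT 0=1 -> 011
Step 4: G0=G2&G0=1&0=0 G1=G2=1 G2=NOT G0=NOT 0=1 -> 011
Step 5: G0=G2&G0=1&0=0 G1=G2=1 G2=NOT G0=NOT 0=1 -> 011

011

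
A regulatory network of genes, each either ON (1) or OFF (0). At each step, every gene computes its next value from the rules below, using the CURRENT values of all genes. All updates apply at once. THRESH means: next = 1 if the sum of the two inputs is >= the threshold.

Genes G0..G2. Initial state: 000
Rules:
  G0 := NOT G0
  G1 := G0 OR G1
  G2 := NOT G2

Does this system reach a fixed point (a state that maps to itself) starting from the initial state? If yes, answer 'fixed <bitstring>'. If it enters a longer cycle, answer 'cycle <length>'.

Step 0: 000
Step 1: G0=NOT G0=NOT 0=1 G1=G0|G1=0|0=0 G2=NOT G2=NOT 0=1 -> 101
Step 2: G0=NOT G0=NOT 1=0 G1=G0|G1=1|0=1 G2=NOT G2=NOT 1=0 -> 010
Step 3: G0=NOT G0=NOT 0=1 G1=G0|G1=0|1=1 G2=NOT G2=NOT 0=1 -> 111
Step 4: G0=NOT G0=NOT 1=0 G1=G0|G1=1|1=1 G2=NOT G2=NOT 1=0 -> 010
Cycle of length 2 starting at step 2 -> no fixed point

Answer: cycle 2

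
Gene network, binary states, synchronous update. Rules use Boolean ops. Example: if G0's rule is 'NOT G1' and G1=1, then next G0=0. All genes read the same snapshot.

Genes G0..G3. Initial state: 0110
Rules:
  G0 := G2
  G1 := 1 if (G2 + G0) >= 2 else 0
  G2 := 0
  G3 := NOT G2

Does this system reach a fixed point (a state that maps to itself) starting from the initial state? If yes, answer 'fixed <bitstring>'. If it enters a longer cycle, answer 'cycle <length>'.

Step 0: 0110
Step 1: G0=G2=1 G1=(1+0>=2)=0 G2=0(const) G3=NOT G2=NOT 1=0 -> 1000
Step 2: G0=G2=0 G1=(0+1>=2)=0 G2=0(const) G3=NOT G2=NOT 0=1 -> 0001
Step 3: G0=G2=0 G1=(0+0>=2)=0 G2=0(const) G3=NOT G2=NOT 0=1 -> 0001
Fixed point reached at step 2: 0001

Answer: fixed 0001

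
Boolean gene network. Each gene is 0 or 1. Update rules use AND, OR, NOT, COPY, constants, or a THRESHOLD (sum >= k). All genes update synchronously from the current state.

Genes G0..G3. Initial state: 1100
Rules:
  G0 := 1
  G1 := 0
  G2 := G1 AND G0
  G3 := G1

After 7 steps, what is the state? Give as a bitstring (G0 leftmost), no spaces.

Step 1: G0=1(const) G1=0(const) G2=G1&G0=1&1=1 G3=G1=1 -> 1011
Step 2: G0=1(const) G1=0(const) G2=G1&G0=0&1=0 G3=G1=0 -> 1000
Step 3: G0=1(const) G1=0(const) G2=G1&G0=0&1=0 G3=G1=0 -> 1000
Step 4: G0=1(const) G1=0(const) G2=G1&G0=0&1=0 G3=G1=0 -> 1000
Step 5: G0=1(const) G1=0(const) G2=G1&G0=0&1=0 G3=G1=0 -> 1000
Step 6: G0=1(const) G1=0(const) G2=G1&G0=0&1=0 G3=G1=0 -> 1000
Step 7: G0=1(const) G1=0(const) G2=G1&G0=0&1=0 G3=G1=0 -> 1000

1000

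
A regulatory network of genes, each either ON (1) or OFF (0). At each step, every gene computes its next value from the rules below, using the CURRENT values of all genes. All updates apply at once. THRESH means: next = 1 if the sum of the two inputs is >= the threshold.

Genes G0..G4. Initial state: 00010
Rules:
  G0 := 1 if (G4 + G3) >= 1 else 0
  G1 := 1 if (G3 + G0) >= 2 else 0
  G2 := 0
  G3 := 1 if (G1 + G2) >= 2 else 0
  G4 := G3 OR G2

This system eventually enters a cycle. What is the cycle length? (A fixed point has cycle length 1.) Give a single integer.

Step 0: 00010
Step 1: G0=(0+1>=1)=1 G1=(1+0>=2)=0 G2=0(const) G3=(0+0>=2)=0 G4=G3|G2=1|0=1 -> 10001
Step 2: G0=(1+0>=1)=1 G1=(0+1>=2)=0 G2=0(const) G3=(0+0>=2)=0 G4=G3|G2=0|0=0 -> 10000
Step 3: G0=(0+0>=1)=0 G1=(0+1>=2)=0 G2=0(const) G3=(0+0>=2)=0 G4=G3|G2=0|0=0 -> 00000
Step 4: G0=(0+0>=1)=0 G1=(0+0>=2)=0 G2=0(const) G3=(0+0>=2)=0 G4=G3|G2=0|0=0 -> 00000
State from step 4 equals state from step 3 -> cycle length 1

Answer: 1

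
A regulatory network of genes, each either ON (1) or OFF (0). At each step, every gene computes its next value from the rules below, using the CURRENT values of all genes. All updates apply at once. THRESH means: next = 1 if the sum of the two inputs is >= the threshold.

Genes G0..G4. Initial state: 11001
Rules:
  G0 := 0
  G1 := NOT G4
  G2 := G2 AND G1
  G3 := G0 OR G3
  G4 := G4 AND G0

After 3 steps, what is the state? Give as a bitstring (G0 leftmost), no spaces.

Step 1: G0=0(const) G1=NOT G4=NOT 1=0 G2=G2&G1=0&1=0 G3=G0|G3=1|0=1 G4=G4&G0=1&1=1 -> 00011
Step 2: G0=0(const) G1=NOT G4=NOT 1=0 G2=G2&G1=0&0=0 G3=G0|G3=0|1=1 G4=G4&G0=1&0=0 -> 00010
Step 3: G0=0(const) G1=NOT G4=NOT 0=1 G2=G2&G1=0&0=0 G3=G0|G3=0|1=1 G4=G4&G0=0&0=0 -> 01010

01010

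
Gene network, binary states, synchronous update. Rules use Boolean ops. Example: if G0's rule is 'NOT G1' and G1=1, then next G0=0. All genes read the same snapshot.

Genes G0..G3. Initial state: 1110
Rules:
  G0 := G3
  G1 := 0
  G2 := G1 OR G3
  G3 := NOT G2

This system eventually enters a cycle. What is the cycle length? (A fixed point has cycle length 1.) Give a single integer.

Step 0: 1110
Step 1: G0=G3=0 G1=0(const) G2=G1|G3=1|0=1 G3=NOT G2=NOT 1=0 -> 0010
Step 2: G0=G3=0 G1=0(const) G2=G1|G3=0|0=0 G3=NOT G2=NOT 1=0 -> 0000
Step 3: G0=G3=0 G1=0(const) G2=G1|G3=0|0=0 G3=NOT G2=NOT 0=1 -> 0001
Step 4: G0=G3=1 G1=0(const) G2=G1|G3=0|1=1 G3=NOT G2=NOT 0=1 -> 1011
Step 5: G0=G3=1 G1=0(const) G2=G1|G3=0|1=1 G3=NOT G2=NOT 1=0 -> 1010
Step 6: G0=G3=0 G1=0(const) G2=G1|G3=0|0=0 G3=NOT G2=NOT 1=0 -> 0000
State from step 6 equals state from step 2 -> cycle length 4

Answer: 4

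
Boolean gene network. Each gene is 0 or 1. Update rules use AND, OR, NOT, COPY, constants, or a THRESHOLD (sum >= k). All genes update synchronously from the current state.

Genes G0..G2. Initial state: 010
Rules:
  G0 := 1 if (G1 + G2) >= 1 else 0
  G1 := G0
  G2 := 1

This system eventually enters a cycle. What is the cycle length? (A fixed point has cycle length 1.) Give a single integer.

Answer: 1

Derivation:
Step 0: 010
Step 1: G0=(1+0>=1)=1 G1=G0=0 G2=1(const) -> 101
Step 2: G0=(0+1>=1)=1 G1=G0=1 G2=1(const) -> 111
Step 3: G0=(1+1>=1)=1 G1=G0=1 G2=1(const) -> 111
State from step 3 equals state from step 2 -> cycle length 1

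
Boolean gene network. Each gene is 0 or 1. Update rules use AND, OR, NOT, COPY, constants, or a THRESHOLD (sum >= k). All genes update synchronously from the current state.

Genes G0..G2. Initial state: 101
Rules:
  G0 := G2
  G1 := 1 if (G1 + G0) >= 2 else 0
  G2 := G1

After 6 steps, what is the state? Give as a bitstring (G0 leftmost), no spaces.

Step 1: G0=G2=1 G1=(0+1>=2)=0 G2=G1=0 -> 100
Step 2: G0=G2=0 G1=(0+1>=2)=0 G2=G1=0 -> 000
Step 3: G0=G2=0 G1=(0+0>=2)=0 G2=G1=0 -> 000
Step 4: G0=G2=0 G1=(0+0>=2)=0 G2=G1=0 -> 000
Step 5: G0=G2=0 G1=(0+0>=2)=0 G2=G1=0 -> 000
Step 6: G0=G2=0 G1=(0+0>=2)=0 G2=G1=0 -> 000

000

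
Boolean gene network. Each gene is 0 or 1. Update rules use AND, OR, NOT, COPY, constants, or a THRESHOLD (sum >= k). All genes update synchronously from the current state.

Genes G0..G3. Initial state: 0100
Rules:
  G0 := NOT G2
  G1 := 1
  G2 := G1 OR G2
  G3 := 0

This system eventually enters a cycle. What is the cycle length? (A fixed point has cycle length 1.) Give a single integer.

Answer: 1

Derivation:
Step 0: 0100
Step 1: G0=NOT G2=NOT 0=1 G1=1(const) G2=G1|G2=1|0=1 G3=0(const) -> 1110
Step 2: G0=NOT G2=NOT 1=0 G1=1(const) G2=G1|G2=1|1=1 G3=0(const) -> 0110
Step 3: G0=NOT G2=NOT 1=0 G1=1(const) G2=G1|G2=1|1=1 G3=0(const) -> 0110
State from step 3 equals state from step 2 -> cycle length 1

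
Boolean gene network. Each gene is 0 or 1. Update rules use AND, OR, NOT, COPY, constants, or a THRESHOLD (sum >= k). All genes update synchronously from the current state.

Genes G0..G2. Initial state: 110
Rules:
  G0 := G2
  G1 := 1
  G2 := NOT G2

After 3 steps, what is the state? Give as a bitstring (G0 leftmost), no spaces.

Step 1: G0=G2=0 G1=1(const) G2=NOT G2=NOT 0=1 -> 011
Step 2: G0=G2=1 G1=1(const) G2=NOT G2=NOT 1=0 -> 110
Step 3: G0=G2=0 G1=1(const) G2=NOT G2=NOT 0=1 -> 011

011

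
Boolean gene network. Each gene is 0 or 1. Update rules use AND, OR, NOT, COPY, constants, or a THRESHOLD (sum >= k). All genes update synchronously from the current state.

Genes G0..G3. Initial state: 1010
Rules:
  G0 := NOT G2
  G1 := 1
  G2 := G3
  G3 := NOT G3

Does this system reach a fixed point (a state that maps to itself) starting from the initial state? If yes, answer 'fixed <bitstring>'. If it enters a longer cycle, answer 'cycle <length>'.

Answer: cycle 2

Derivation:
Step 0: 1010
Step 1: G0=NOT G2=NOT 1=0 G1=1(const) G2=G3=0 G3=NOT G3=NOT 0=1 -> 0101
Step 2: G0=NOT G2=NOT 0=1 G1=1(const) G2=G3=1 G3=NOT G3=NOT 1=0 -> 1110
Step 3: G0=NOT G2=NOT 1=0 G1=1(const) G2=G3=0 G3=NOT G3=NOT 0=1 -> 0101
Cycle of length 2 starting at step 1 -> no fixed point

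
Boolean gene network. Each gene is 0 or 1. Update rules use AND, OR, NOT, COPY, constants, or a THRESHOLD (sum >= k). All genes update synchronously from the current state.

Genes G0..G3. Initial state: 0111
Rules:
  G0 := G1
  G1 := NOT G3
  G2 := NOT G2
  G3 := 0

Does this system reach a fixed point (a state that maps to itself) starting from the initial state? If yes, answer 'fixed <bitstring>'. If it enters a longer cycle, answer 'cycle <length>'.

Step 0: 0111
Step 1: G0=G1=1 G1=NOT G3=NOT 1=0 G2=NOT G2=NOT 1=0 G3=0(const) -> 1000
Step 2: G0=G1=0 G1=NOT G3=NOT 0=1 G2=NOT G2=NOT 0=1 G3=0(const) -> 0110
Step 3: G0=G1=1 G1=NOT G3=NOT 0=1 G2=NOT G2=NOT 1=0 G3=0(const) -> 1100
Step 4: G0=G1=1 G1=NOT G3=NOT 0=1 G2=NOT G2=NOT 0=1 G3=0(const) -> 1110
Step 5: G0=G1=1 G1=NOT G3=NOT 0=1 G2=NOT G2=NOT 1=0 G3=0(const) -> 1100
Cycle of length 2 starting at step 3 -> no fixed point

Answer: cycle 2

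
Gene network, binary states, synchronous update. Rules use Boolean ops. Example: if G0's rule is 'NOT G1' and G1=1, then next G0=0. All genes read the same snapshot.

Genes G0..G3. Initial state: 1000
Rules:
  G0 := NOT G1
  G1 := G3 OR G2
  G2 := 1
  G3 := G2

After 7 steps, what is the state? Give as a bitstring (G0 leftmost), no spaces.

Step 1: G0=NOT G1=NOT 0=1 G1=G3|G2=0|0=0 G2=1(const) G3=G2=0 -> 1010
Step 2: G0=NOT G1=NOT 0=1 G1=G3|G2=0|1=1 G2=1(const) G3=G2=1 -> 1111
Step 3: G0=NOT G1=NOT 1=0 G1=G3|G2=1|1=1 G2=1(const) G3=G2=1 -> 0111
Step 4: G0=NOT G1=NOT 1=0 G1=G3|G2=1|1=1 G2=1(const) G3=G2=1 -> 0111
Step 5: G0=NOT G1=NOT 1=0 G1=G3|G2=1|1=1 G2=1(const) G3=G2=1 -> 0111
Step 6: G0=NOT G1=NOT 1=0 G1=G3|G2=1|1=1 G2=1(const) G3=G2=1 -> 0111
Step 7: G0=NOT G1=NOT 1=0 G1=G3|G2=1|1=1 G2=1(const) G3=G2=1 -> 0111

0111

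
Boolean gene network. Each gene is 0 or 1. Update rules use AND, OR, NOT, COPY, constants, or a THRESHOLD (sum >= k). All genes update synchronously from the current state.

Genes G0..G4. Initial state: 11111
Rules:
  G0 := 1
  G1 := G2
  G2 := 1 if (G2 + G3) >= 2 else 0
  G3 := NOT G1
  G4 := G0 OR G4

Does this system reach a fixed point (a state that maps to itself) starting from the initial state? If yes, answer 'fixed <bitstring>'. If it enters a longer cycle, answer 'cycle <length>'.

Answer: fixed 10011

Derivation:
Step 0: 11111
Step 1: G0=1(const) G1=G2=1 G2=(1+1>=2)=1 G3=NOT G1=NOT 1=0 G4=G0|G4=1|1=1 -> 11101
Step 2: G0=1(const) G1=G2=1 G2=(1+0>=2)=0 G3=NOT G1=NOT 1=0 G4=G0|G4=1|1=1 -> 11001
Step 3: G0=1(const) G1=G2=0 G2=(0+0>=2)=0 G3=NOT G1=NOT 1=0 G4=G0|G4=1|1=1 -> 10001
Step 4: G0=1(const) G1=G2=0 G2=(0+0>=2)=0 G3=NOT G1=NOT 0=1 G4=G0|G4=1|1=1 -> 10011
Step 5: G0=1(const) G1=G2=0 G2=(0+1>=2)=0 G3=NOT G1=NOT 0=1 G4=G0|G4=1|1=1 -> 10011
Fixed point reached at step 4: 10011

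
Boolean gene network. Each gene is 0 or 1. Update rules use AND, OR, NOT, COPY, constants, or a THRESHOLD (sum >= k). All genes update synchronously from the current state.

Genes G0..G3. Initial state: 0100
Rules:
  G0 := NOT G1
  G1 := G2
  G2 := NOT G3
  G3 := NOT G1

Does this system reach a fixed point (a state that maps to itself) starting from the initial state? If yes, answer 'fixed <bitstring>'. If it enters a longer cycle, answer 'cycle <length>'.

Answer: cycle 3

Derivation:
Step 0: 0100
Step 1: G0=NOT G1=NOT 1=0 G1=G2=0 G2=NOT G3=NOT 0=1 G3=NOT G1=NOT 1=0 -> 0010
Step 2: G0=NOT G1=NOT 0=1 G1=G2=1 G2=NOT G3=NOT 0=1 G3=NOT G1=NOT 0=1 -> 1111
Step 3: G0=NOT G1=NOT 1=0 G1=G2=1 G2=NOT G3=NOT 1=0 G3=NOT G1=NOT 1=0 -> 0100
Cycle of length 3 starting at step 0 -> no fixed point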